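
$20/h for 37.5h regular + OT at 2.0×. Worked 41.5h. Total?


Regular: 37.5h × $20 = $750.00
Overtime: 41.5 - 37.5 = 4.0h
OT pay: 4.0h × $20 × 2.0 = $160.00
Total = $750.00 + $160.00 = $910.00

$910.00


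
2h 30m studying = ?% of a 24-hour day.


Time: 150 minutes
Day: 1440 minutes
Percentage = (150/1440) × 100 ≈ 10.4%

10.4%


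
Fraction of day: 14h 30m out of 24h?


0.6042 (60.42%)

Total minutes: 14×60 + 30 = 870
Day = 24×60 = 1440 minutes
Fraction = 870/1440 ≈ 0.6042
As a percentage: 870/1440 × 100 ≈ 60.42%


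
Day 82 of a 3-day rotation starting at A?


Shifts: A, B, C
Start: A (index 0)
Day 82: (0 + 82 - 1) mod 3
= 81 mod 3
= 0
Index 0 → shift A

Shift A


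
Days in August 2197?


Month: August (month 8)
August has 31 days

31 days


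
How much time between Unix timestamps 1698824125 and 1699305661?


481536 seconds (133.8 hours / 5.57 days)

Difference = 1699305661 - 1698824125 = 481536 seconds
In hours: 481536 / 3600 ≈ 133.8
In days: 481536 / 86400 ≈ 5.57


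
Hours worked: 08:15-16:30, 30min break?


7h 45m (465 minutes)

Total time = (16×60+30) - (8×60+15)
= 990 - 495 = 495 min
Minus break: 495 - 30 = 465 min
= 7h 45m


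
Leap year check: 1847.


Rules: divisible by 4 AND (not by 100 OR by 400)
1847 ÷ 4 = 461 remainder 3 → not divisible by 4
Not divisible by 4 → not a leap year

No


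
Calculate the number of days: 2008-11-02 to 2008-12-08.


36 days

From November 2, 2008 to December 8, 2008
Rest of November 2008: 30 - 2 = 28
Days into December 2008: 8
Total = 28 + 8 = 36 days


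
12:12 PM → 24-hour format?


Input: 12:12 PM
12 PM → 12 (noon)

12:12


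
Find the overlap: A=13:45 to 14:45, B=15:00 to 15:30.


Meeting A: 825-885 (in minutes from midnight)
Meeting B: 900-930
Overlap start = max(825, 900) = 900
Overlap end = min(885, 930) = 885
Overlap = max(0, 885 - 900) = 0 min

0 minutes


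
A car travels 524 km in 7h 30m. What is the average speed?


69.9 km/h

Distance: 524 km
Time: 7h 30m = 450 min = 450/60 = 15/2 hours
Speed = 524 ÷ (15/2) = 524 × 2 / 15 = 1048/15 ≈ 69.9 km/h


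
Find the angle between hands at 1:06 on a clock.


3.0°

Hour hand = 1×30 + 6×0.5 = 33.0°
Minute hand = 6×6 = 36°
Difference = |33.0 - 36| = 3.0°


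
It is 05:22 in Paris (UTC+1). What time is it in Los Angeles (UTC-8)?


Time difference = UTC-8 - UTC+1 = -9 hours
New hour = (5 -9) mod 24
= -4 mod 24 = 20
Minutes unchanged → 20:22; -4 < 0 → previous day

20:22 (previous day)


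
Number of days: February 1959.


28 days

Month: February (month 2)
February: 28 or 29 (leap year)
1959 leap year? No


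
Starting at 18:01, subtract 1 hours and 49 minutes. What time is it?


16:12

Start: 1081 minutes from midnight
Subtract: 109 minutes
Remaining: 1081 - 109 = 972
Hours: 16, Minutes: 12


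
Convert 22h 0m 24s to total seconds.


Hours: 22 × 3600 = 79200
Minutes: 0 × 60 = 0
Seconds: 24
Total = 79200 + 0 + 24 = 79224

79224 seconds


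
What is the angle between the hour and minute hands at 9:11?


Hour hand = 9×30 + 11×0.5 = 275.5°
Minute hand = 11×6 = 66°
Difference = |275.5 - 66| = 209.5°
Since > 180°: 360 - 209.5 = 150.5°

150.5°


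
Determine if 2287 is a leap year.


Rules: divisible by 4 AND (not by 100 OR by 400)
2287 ÷ 4 = 571 remainder 3 → not divisible by 4
Not divisible by 4 → not a leap year

No


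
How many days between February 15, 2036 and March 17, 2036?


From February 15, 2036 to March 17, 2036
Rest of February 2036: 29 - 15 = 14
Days into March 2036: 17
Total = 14 + 17 = 31 days

31 days


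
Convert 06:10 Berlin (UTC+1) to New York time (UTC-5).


00:10

Time difference = UTC-5 - UTC+1 = -6 hours
New hour = (6 -6) mod 24
= 0 mod 24 = 0
Minutes unchanged → 00:10


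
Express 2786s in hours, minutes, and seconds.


Hours: 2786 ÷ 3600 = 0 remainder 2786
Minutes: 2786 ÷ 60 = 46 remainder 26
Seconds: 26

0h 46m 26s


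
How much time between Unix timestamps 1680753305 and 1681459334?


Difference = 1681459334 - 1680753305 = 706029 seconds
In hours: 706029 / 3600 ≈ 196.1
In days: 706029 / 86400 ≈ 8.17

706029 seconds (196.1 hours / 8.17 days)


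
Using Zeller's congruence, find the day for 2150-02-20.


Zeller's congruence:
q=20, m=14, k=49, j=21
h = (20 + ⌊13×15/5⌋ + 49 + ⌊49/4⌋ + ⌊21/4⌋ - 2×21) mod 7
= (20 + 39 + 49 + 12 + 5 - 42) mod 7
= 83 mod 7 = 6
h=6 → Friday

Friday


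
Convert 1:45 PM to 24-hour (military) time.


13:45

Input: 1:45 PM
PM: 1 + 12 = 13


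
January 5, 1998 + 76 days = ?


March 22, 1998

Start: January 5, 1998
Add 76 days
January 5 → February 1: 31 - 5 + 1 = 27 days (76 - 27 = 49 left)
February 1 → March 1: 28 - 1 + 1 = 28 days (49 - 28 = 21 left)
March 1 + 21 = March 22, 1998


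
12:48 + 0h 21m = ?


Start: 768 minutes from midnight
Add: 21 minutes
Total: 789 minutes
Hours: 789 ÷ 60 = 13 remainder 9

13:09


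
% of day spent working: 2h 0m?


8.3%

Time: 120 minutes
Day: 1440 minutes
Percentage = (120/1440) × 100 ≈ 8.3%


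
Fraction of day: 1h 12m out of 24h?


Total minutes: 1×60 + 12 = 72
Day = 24×60 = 1440 minutes
Fraction = 72/1440 = 0.0500
As a percentage: 72/1440 × 100 = 5.00%

0.0500 (5.00%)


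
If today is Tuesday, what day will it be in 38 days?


Friday

Start: Tuesday (index 1)
(1 + 38) mod 7
= 39 mod 7
= 4
Index 4 → Friday


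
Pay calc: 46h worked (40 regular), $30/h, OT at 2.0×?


$1560.00

Regular: 40h × $30 = $1200.00
Overtime: 46 - 40 = 6h
OT pay: 6h × $30 × 2.0 = $360.00
Total = $1200.00 + $360.00 = $1560.00


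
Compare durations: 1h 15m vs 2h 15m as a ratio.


5:9 (0.56)

Duration 1: 75 minutes
Duration 2: 135 minutes
Ratio = 75:135
GCD = 15
Simplified = 5:9
As a decimal: 5/9 ≈ 0.56


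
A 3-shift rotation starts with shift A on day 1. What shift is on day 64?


Shift A

Shifts: A, B, C
Start: A (index 0)
Day 64: (0 + 64 - 1) mod 3
= 63 mod 3
= 0
Index 0 → shift A


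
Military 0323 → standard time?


Hour: 3
3 < 12 → AM

3:23 AM


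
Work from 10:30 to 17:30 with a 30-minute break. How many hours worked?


Total time = (17×60+30) - (10×60+30)
= 1050 - 630 = 420 min
Minus break: 420 - 30 = 390 min
= 6h 30m

6h 30m (390 minutes)


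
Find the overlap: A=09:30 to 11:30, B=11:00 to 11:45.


Meeting A: 570-690 (in minutes from midnight)
Meeting B: 660-705
Overlap start = max(570, 660) = 660
Overlap end = min(690, 705) = 690
Overlap = max(0, 690 - 660) = 30 min

30 minutes


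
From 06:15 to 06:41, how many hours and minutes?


0h 26m

End time in minutes: 6×60 + 41 = 401
Start time in minutes: 6×60 + 15 = 375
Difference = 401 - 375 = 26 minutes
= 0 hours 26 minutes


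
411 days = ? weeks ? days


58 weeks 5 days

Weeks: 411 ÷ 7 = 58 remainder 5


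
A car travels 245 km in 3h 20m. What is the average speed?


73.5 km/h

Distance: 245 km
Time: 3h 20m = 200 min = 200/60 = 10/3 hours
Speed = 245 ÷ (10/3) = 245 × 3 / 10 = 735/10 = 73.5 km/h


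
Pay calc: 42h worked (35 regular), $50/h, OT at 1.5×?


Regular: 35h × $50 = $1750.00
Overtime: 42 - 35 = 7h
OT pay: 7h × $50 × 1.5 = $525.00
Total = $1750.00 + $525.00 = $2275.00

$2275.00


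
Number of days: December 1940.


31 days

Month: December (month 12)
December has 31 days


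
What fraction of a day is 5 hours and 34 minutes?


Total minutes: 5×60 + 34 = 334
Day = 24×60 = 1440 minutes
Fraction = 334/1440 ≈ 0.2319
As a percentage: 334/1440 × 100 ≈ 23.19%

0.2319 (23.19%)


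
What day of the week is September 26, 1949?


Zeller's congruence:
q=26, m=9, k=49, j=19
h = (26 + ⌊13×10/5⌋ + 49 + ⌊49/4⌋ + ⌊19/4⌋ - 2×19) mod 7
= (26 + 26 + 49 + 12 + 4 - 38) mod 7
= 79 mod 7 = 2
h=2 → Monday

Monday


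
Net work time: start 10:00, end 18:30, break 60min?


7h 30m (450 minutes)

Total time = (18×60+30) - (10×60+0)
= 1110 - 600 = 510 min
Minus break: 510 - 60 = 450 min
= 7h 30m


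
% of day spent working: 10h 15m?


42.7%

Time: 615 minutes
Day: 1440 minutes
Percentage = (615/1440) × 100 ≈ 42.7%


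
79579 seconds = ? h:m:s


Hours: 79579 ÷ 3600 = 22 remainder 379
Minutes: 379 ÷ 60 = 6 remainder 19
Seconds: 19

22h 6m 19s


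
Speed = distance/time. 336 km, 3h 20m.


Distance: 336 km
Time: 3h 20m = 200 min = 200/60 = 10/3 hours
Speed = 336 ÷ (10/3) = 336 × 3 / 10 = 1008/10 = 100.8 km/h

100.8 km/h


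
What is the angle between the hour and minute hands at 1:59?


Hour hand = 1×30 + 59×0.5 = 59.5°
Minute hand = 59×6 = 354°
Difference = |59.5 - 354| = 294.5°
Since > 180°: 360 - 294.5 = 65.5°

65.5°


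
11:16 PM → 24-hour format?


Input: 11:16 PM
PM: 11 + 12 = 23

23:16


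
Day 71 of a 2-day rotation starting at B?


Shifts: A, B
Start: B (index 1)
Day 71: (1 + 71 - 1) mod 2
= 71 mod 2
= 1
Index 1 → shift B

Shift B


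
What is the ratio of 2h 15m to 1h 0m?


9:4 (2.25)

Duration 1: 135 minutes
Duration 2: 60 minutes
Ratio = 135:60
GCD = 15
Simplified = 9:4
As a decimal: 9/4 = 2.25


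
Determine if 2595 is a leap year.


Rules: divisible by 4 AND (not by 100 OR by 400)
2595 ÷ 4 = 648 remainder 3 → not divisible by 4
Not divisible by 4 → not a leap year

No


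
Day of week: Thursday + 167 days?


Wednesday

Start: Thursday (index 3)
(3 + 167) mod 7
= 170 mod 7
= 2
Index 2 → Wednesday


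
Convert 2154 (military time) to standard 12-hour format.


Hour: 21
21 - 12 = 9 → PM

9:54 PM


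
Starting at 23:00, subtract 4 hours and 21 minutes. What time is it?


18:39

Start: 1380 minutes from midnight
Subtract: 261 minutes
Remaining: 1380 - 261 = 1119
Hours: 18, Minutes: 39


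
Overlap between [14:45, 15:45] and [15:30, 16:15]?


Meeting A: 885-945 (in minutes from midnight)
Meeting B: 930-975
Overlap start = max(885, 930) = 930
Overlap end = min(945, 975) = 945
Overlap = max(0, 945 - 930) = 15 min

15 minutes


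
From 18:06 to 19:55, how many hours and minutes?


1h 49m

End time in minutes: 19×60 + 55 = 1195
Start time in minutes: 18×60 + 6 = 1086
Difference = 1195 - 1086 = 109 minutes
= 1 hours 49 minutes


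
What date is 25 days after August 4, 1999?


August 29, 1999

Start: August 4, 1999
Add 25 days
August 4 + 25 = August 29, 1999


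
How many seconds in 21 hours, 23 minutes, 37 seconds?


Hours: 21 × 3600 = 75600
Minutes: 23 × 60 = 1380
Seconds: 37
Total = 75600 + 1380 + 37 = 77017

77017 seconds


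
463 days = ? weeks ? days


66 weeks 1 days

Weeks: 463 ÷ 7 = 66 remainder 1


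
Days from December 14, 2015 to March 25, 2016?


102 days

From December 14, 2015 to March 25, 2016
Rest of December 2015: 31 - 14 = 17
Full months: January 31, February 2016 29
Days into March 2016: 25
Total = 17 + 31 + 29 + 25 = 102 days


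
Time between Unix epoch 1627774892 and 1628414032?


639140 seconds (177.5 hours / 7.40 days)

Difference = 1628414032 - 1627774892 = 639140 seconds
In hours: 639140 / 3600 ≈ 177.5
In days: 639140 / 86400 ≈ 7.40


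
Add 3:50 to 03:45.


Start: 225 minutes from midnight
Add: 230 minutes
Total: 455 minutes
Hours: 455 ÷ 60 = 7 remainder 35

07:35


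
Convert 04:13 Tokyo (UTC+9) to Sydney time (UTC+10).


Time difference = UTC+10 - UTC+9 = +1 hours
New hour = (4 + 1) mod 24
= 5 mod 24 = 5
Minutes unchanged → 05:13

05:13


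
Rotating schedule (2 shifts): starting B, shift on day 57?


Shifts: A, B
Start: B (index 1)
Day 57: (1 + 57 - 1) mod 2
= 57 mod 2
= 1
Index 1 → shift B

Shift B


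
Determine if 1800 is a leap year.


Rules: divisible by 4 AND (not by 100 OR by 400)
1800 ÷ 4 = 450 exactly → divisible by 4
1800 ÷ 100 = 18 exactly → divisible by 100
1800 ÷ 400 = 4 remainder 200 → not divisible by 400
Divisible by 100 but not by 400 → not a leap year

No


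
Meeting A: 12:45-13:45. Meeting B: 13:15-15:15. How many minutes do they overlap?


Meeting A: 765-825 (in minutes from midnight)
Meeting B: 795-915
Overlap start = max(765, 795) = 795
Overlap end = min(825, 915) = 825
Overlap = max(0, 825 - 795) = 30 min

30 minutes


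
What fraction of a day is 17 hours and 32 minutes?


0.7306 (73.06%)

Total minutes: 17×60 + 32 = 1052
Day = 24×60 = 1440 minutes
Fraction = 1052/1440 ≈ 0.7306
As a percentage: 1052/1440 × 100 ≈ 73.06%


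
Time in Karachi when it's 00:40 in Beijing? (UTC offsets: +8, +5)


21:40 (previous day)

Time difference = UTC+5 - UTC+8 = -3 hours
New hour = (0 -3) mod 24
= -3 mod 24 = 21
Minutes unchanged → 21:40; -3 < 0 → previous day


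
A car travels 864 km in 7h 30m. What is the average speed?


115.2 km/h

Distance: 864 km
Time: 7h 30m = 450 min = 450/60 = 15/2 hours
Speed = 864 ÷ (15/2) = 864 × 2 / 15 = 1728/15 = 115.2 km/h


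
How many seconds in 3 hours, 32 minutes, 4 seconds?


12724 seconds

Hours: 3 × 3600 = 10800
Minutes: 32 × 60 = 1920
Seconds: 4
Total = 10800 + 1920 + 4 = 12724


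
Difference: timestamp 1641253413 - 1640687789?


565624 seconds (157.1 hours / 6.55 days)

Difference = 1641253413 - 1640687789 = 565624 seconds
In hours: 565624 / 3600 ≈ 157.1
In days: 565624 / 86400 ≈ 6.55


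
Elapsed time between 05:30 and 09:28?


3h 58m

End time in minutes: 9×60 + 28 = 568
Start time in minutes: 5×60 + 30 = 330
Difference = 568 - 330 = 238 minutes
= 3 hours 58 minutes


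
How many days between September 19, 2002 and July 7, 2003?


From September 19, 2002 to July 7, 2003
Rest of September 2002: 30 - 19 = 11
Full months: October 31, November 30, December 31, January 31, February 2003 28, March 31, April 30, May 31, June 30
Days into July 2003: 7
Total = 11 + 31 + 30 + 31 + 31 + 28 + 31 + 30 + 31 + 30 + 7 = 291 days

291 days


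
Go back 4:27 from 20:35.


16:08

Start: 1235 minutes from midnight
Subtract: 267 minutes
Remaining: 1235 - 267 = 968
Hours: 16, Minutes: 8


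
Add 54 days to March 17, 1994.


Start: March 17, 1994
Add 54 days
March 17 → April 1: 31 - 17 + 1 = 15 days (54 - 15 = 39 left)
April 1 → May 1: 30 - 1 + 1 = 30 days (39 - 30 = 9 left)
May 1 + 9 = May 10, 1994

May 10, 1994


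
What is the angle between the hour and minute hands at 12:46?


107.0°

Hour hand (12 ≡ 0 on the dial): 0×30 + 46×0.5 = 23.0°
Minute hand = 46×6 = 276°
Difference = |23.0 - 276| = 253.0°
Since > 180°: 360 - 253.0 = 107.0°


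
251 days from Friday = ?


Start: Friday (index 4)
(4 + 251) mod 7
= 255 mod 7
= 3
Index 3 → Thursday

Thursday


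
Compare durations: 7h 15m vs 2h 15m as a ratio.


29:9 (3.22)

Duration 1: 435 minutes
Duration 2: 135 minutes
Ratio = 435:135
GCD = 15
Simplified = 29:9
As a decimal: 29/9 ≈ 3.22


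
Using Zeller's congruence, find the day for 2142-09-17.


Monday

Zeller's congruence:
q=17, m=9, k=42, j=21
h = (17 + ⌊13×10/5⌋ + 42 + ⌊42/4⌋ + ⌊21/4⌋ - 2×21) mod 7
= (17 + 26 + 42 + 10 + 5 - 42) mod 7
= 58 mod 7 = 2
h=2 → Monday


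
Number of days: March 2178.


Month: March (month 3)
March has 31 days

31 days


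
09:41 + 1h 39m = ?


Start: 581 minutes from midnight
Add: 99 minutes
Total: 680 minutes
Hours: 680 ÷ 60 = 11 remainder 20

11:20


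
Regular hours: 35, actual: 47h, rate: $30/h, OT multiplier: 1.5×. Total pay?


$1590.00

Regular: 35h × $30 = $1050.00
Overtime: 47 - 35 = 12h
OT pay: 12h × $30 × 1.5 = $540.00
Total = $1050.00 + $540.00 = $1590.00


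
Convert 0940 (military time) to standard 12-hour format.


9:40 AM

Hour: 9
9 < 12 → AM


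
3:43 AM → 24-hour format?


Input: 3:43 AM
AM hour stays: 3

03:43


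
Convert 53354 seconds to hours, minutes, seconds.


Hours: 53354 ÷ 3600 = 14 remainder 2954
Minutes: 2954 ÷ 60 = 49 remainder 14
Seconds: 14

14h 49m 14s


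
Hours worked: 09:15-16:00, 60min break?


5h 45m (345 minutes)

Total time = (16×60+0) - (9×60+15)
= 960 - 555 = 405 min
Minus break: 405 - 60 = 345 min
= 5h 45m


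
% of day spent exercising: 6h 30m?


27.1%

Time: 390 minutes
Day: 1440 minutes
Percentage = (390/1440) × 100 ≈ 27.1%


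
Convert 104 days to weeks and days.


Weeks: 104 ÷ 7 = 14 remainder 6

14 weeks 6 days


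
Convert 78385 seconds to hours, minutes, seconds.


Hours: 78385 ÷ 3600 = 21 remainder 2785
Minutes: 2785 ÷ 60 = 46 remainder 25
Seconds: 25

21h 46m 25s


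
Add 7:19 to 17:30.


00:49 (next day)

Start: 1050 minutes from midnight
Add: 439 minutes
Total: 1489 minutes
Hours: 1489 ÷ 60 = 24 remainder 49
24 ≥ 24 → 24 - 24 = 0 (next day)


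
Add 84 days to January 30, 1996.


April 23, 1996

Start: January 30, 1996
Add 84 days
January 30 → February 1: 31 - 30 + 1 = 2 days (84 - 2 = 82 left)
February 1 → March 1: 29 - 1 + 1 = 29 days (82 - 29 = 53 left)
March 1 → April 1: 31 - 1 + 1 = 31 days (53 - 31 = 22 left)
April 1 + 22 = April 23, 1996


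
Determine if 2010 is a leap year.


No

Rules: divisible by 4 AND (not by 100 OR by 400)
2010 ÷ 4 = 502 remainder 2 → not divisible by 4
Not divisible by 4 → not a leap year


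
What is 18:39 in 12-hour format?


Hour: 18
18 - 12 = 6 → PM

6:39 PM


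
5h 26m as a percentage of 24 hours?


0.2264 (22.64%)

Total minutes: 5×60 + 26 = 326
Day = 24×60 = 1440 minutes
Fraction = 326/1440 ≈ 0.2264
As a percentage: 326/1440 × 100 ≈ 22.64%


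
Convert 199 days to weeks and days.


Weeks: 199 ÷ 7 = 28 remainder 3

28 weeks 3 days


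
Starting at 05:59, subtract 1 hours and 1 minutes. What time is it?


Start: 359 minutes from midnight
Subtract: 61 minutes
Remaining: 359 - 61 = 298
Hours: 4, Minutes: 58

04:58


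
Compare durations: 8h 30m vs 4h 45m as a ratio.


34:19 (1.79)

Duration 1: 510 minutes
Duration 2: 285 minutes
Ratio = 510:285
GCD = 15
Simplified = 34:19
As a decimal: 34/19 ≈ 1.79


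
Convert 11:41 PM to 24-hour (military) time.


23:41

Input: 11:41 PM
PM: 11 + 12 = 23


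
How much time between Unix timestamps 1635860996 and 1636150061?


289065 seconds (80.3 hours / 3.35 days)

Difference = 1636150061 - 1635860996 = 289065 seconds
In hours: 289065 / 3600 ≈ 80.3
In days: 289065 / 86400 ≈ 3.35


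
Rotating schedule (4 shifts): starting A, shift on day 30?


Shift B

Shifts: A, B, C, D
Start: A (index 0)
Day 30: (0 + 30 - 1) mod 4
= 29 mod 4
= 1
Index 1 → shift B


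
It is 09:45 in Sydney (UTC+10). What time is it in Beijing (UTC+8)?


Time difference = UTC+8 - UTC+10 = -2 hours
New hour = (9 -2) mod 24
= 7 mod 24 = 7
Minutes unchanged → 07:45

07:45


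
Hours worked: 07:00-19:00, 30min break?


11h 30m (690 minutes)

Total time = (19×60+0) - (7×60+0)
= 1140 - 420 = 720 min
Minus break: 720 - 30 = 690 min
= 11h 30m


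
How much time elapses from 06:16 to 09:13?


2h 57m

End time in minutes: 9×60 + 13 = 553
Start time in minutes: 6×60 + 16 = 376
Difference = 553 - 376 = 177 minutes
= 2 hours 57 minutes


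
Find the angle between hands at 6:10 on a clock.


125.0°

Hour hand = 6×30 + 10×0.5 = 185.0°
Minute hand = 10×6 = 60°
Difference = |185.0 - 60| = 125.0°


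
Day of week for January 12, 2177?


Zeller's congruence:
q=12, m=13, k=76, j=21
h = (12 + ⌊13×14/5⌋ + 76 + ⌊76/4⌋ + ⌊21/4⌋ - 2×21) mod 7
= (12 + 36 + 76 + 19 + 5 - 42) mod 7
= 106 mod 7 = 1
h=1 → Sunday

Sunday


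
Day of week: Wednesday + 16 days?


Friday

Start: Wednesday (index 2)
(2 + 16) mod 7
= 18 mod 7
= 4
Index 4 → Friday


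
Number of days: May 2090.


Month: May (month 5)
May has 31 days

31 days


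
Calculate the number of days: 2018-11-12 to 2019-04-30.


From November 12, 2018 to April 30, 2019
Rest of November 2018: 30 - 12 = 18
Full months: December 31, January 31, February 2019 28, March 31
Days into April 2019: 30
Total = 18 + 31 + 31 + 28 + 31 + 30 = 169 days

169 days


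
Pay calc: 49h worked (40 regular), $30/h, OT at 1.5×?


Regular: 40h × $30 = $1200.00
Overtime: 49 - 40 = 9h
OT pay: 9h × $30 × 1.5 = $405.00
Total = $1200.00 + $405.00 = $1605.00

$1605.00


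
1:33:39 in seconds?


Hours: 1 × 3600 = 3600
Minutes: 33 × 60 = 1980
Seconds: 39
Total = 3600 + 1980 + 39 = 5619

5619 seconds


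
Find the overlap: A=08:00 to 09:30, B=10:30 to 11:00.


Meeting A: 480-570 (in minutes from midnight)
Meeting B: 630-660
Overlap start = max(480, 630) = 630
Overlap end = min(570, 660) = 570
Overlap = max(0, 570 - 630) = 0 min

0 minutes


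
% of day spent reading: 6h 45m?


Time: 405 minutes
Day: 1440 minutes
Percentage = (405/1440) × 100 ≈ 28.1%

28.1%


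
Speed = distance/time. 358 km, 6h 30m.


55.1 km/h

Distance: 358 km
Time: 6h 30m = 390 min = 390/60 = 13/2 hours
Speed = 358 ÷ (13/2) = 358 × 2 / 13 = 716/13 ≈ 55.1 km/h


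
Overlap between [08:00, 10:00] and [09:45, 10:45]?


15 minutes

Meeting A: 480-600 (in minutes from midnight)
Meeting B: 585-645
Overlap start = max(480, 585) = 585
Overlap end = min(600, 645) = 600
Overlap = max(0, 600 - 585) = 15 min


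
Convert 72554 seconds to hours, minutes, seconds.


Hours: 72554 ÷ 3600 = 20 remainder 554
Minutes: 554 ÷ 60 = 9 remainder 14
Seconds: 14

20h 9m 14s


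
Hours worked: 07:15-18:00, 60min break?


9h 45m (585 minutes)

Total time = (18×60+0) - (7×60+15)
= 1080 - 435 = 645 min
Minus break: 645 - 60 = 585 min
= 9h 45m


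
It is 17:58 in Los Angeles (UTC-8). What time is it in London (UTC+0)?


01:58 (next day)

Time difference = UTC+0 - UTC-8 = +8 hours
New hour = (17 + 8) mod 24
= 25 mod 24 = 1
Minutes unchanged → 01:58; 25 ≥ 24 → next day


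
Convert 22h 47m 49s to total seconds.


82069 seconds

Hours: 22 × 3600 = 79200
Minutes: 47 × 60 = 2820
Seconds: 49
Total = 79200 + 2820 + 49 = 82069


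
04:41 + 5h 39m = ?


10:20

Start: 281 minutes from midnight
Add: 339 minutes
Total: 620 minutes
Hours: 620 ÷ 60 = 10 remainder 20


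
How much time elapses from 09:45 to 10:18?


End time in minutes: 10×60 + 18 = 618
Start time in minutes: 9×60 + 45 = 585
Difference = 618 - 585 = 33 minutes
= 0 hours 33 minutes

0h 33m


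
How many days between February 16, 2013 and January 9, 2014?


327 days

From February 16, 2013 to January 9, 2014
Rest of February 2013: 28 - 16 = 12
Full months: March 31, April 30, May 31, June 30, July 31, August 31, September 30, October 31, November 30, December 31
Days into January 2014: 9
Total = 12 + 31 + 30 + 31 + 30 + 31 + 31 + 30 + 31 + 30 + 31 + 9 = 327 days


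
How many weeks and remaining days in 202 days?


28 weeks 6 days

Weeks: 202 ÷ 7 = 28 remainder 6


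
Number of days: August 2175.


Month: August (month 8)
August has 31 days

31 days


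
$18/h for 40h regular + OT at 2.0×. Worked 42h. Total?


Regular: 40h × $18 = $720.00
Overtime: 42 - 40 = 2h
OT pay: 2h × $18 × 2.0 = $72.00
Total = $720.00 + $72.00 = $792.00

$792.00


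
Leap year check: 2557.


Rules: divisible by 4 AND (not by 100 OR by 400)
2557 ÷ 4 = 639 remainder 1 → not divisible by 4
Not divisible by 4 → not a leap year

No


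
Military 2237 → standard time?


10:37 PM

Hour: 22
22 - 12 = 10 → PM


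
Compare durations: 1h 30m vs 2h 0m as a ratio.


Duration 1: 90 minutes
Duration 2: 120 minutes
Ratio = 90:120
GCD = 30
Simplified = 3:4
As a decimal: 3/4 = 0.75

3:4 (0.75)


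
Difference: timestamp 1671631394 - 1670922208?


Difference = 1671631394 - 1670922208 = 709186 seconds
In hours: 709186 / 3600 ≈ 197.0
In days: 709186 / 86400 ≈ 8.21

709186 seconds (197.0 hours / 8.21 days)


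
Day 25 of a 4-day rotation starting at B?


Shift B

Shifts: A, B, C, D
Start: B (index 1)
Day 25: (1 + 25 - 1) mod 4
= 25 mod 4
= 1
Index 1 → shift B


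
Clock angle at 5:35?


42.5°

Hour hand = 5×30 + 35×0.5 = 167.5°
Minute hand = 35×6 = 210°
Difference = |167.5 - 210| = 42.5°


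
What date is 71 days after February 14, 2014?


April 26, 2014

Start: February 14, 2014
Add 71 days
February 14 → March 1: 28 - 14 + 1 = 15 days (71 - 15 = 56 left)
March 1 → April 1: 31 - 1 + 1 = 31 days (56 - 31 = 25 left)
April 1 + 25 = April 26, 2014


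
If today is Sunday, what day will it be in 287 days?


Sunday

Start: Sunday (index 6)
(6 + 287) mod 7
= 293 mod 7
= 6
Index 6 → Sunday


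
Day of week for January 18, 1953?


Sunday

Zeller's congruence:
q=18, m=13, k=52, j=19
h = (18 + ⌊13×14/5⌋ + 52 + ⌊52/4⌋ + ⌊19/4⌋ - 2×19) mod 7
= (18 + 36 + 52 + 13 + 4 - 38) mod 7
= 85 mod 7 = 1
h=1 → Sunday


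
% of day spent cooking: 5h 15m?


Time: 315 minutes
Day: 1440 minutes
Percentage = (315/1440) × 100 ≈ 21.9%

21.9%


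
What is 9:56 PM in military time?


Input: 9:56 PM
PM: 9 + 12 = 21

21:56


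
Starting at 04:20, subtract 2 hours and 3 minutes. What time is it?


Start: 260 minutes from midnight
Subtract: 123 minutes
Remaining: 260 - 123 = 137
Hours: 2, Minutes: 17

02:17


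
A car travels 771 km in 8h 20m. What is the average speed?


Distance: 771 km
Time: 8h 20m = 500 min = 500/60 = 25/3 hours
Speed = 771 ÷ (25/3) = 771 × 3 / 25 = 2313/25 ≈ 92.5 km/h

92.5 km/h


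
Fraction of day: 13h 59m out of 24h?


0.5826 (58.26%)

Total minutes: 13×60 + 59 = 839
Day = 24×60 = 1440 minutes
Fraction = 839/1440 ≈ 0.5826
As a percentage: 839/1440 × 100 ≈ 58.26%


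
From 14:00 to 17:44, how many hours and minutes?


End time in minutes: 17×60 + 44 = 1064
Start time in minutes: 14×60 + 0 = 840
Difference = 1064 - 840 = 224 minutes
= 3 hours 44 minutes

3h 44m


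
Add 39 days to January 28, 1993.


March 8, 1993

Start: January 28, 1993
Add 39 days
January 28 → February 1: 31 - 28 + 1 = 4 days (39 - 4 = 35 left)
February 1 → March 1: 28 - 1 + 1 = 28 days (35 - 28 = 7 left)
March 1 + 7 = March 8, 1993


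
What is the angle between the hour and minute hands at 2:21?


Hour hand = 2×30 + 21×0.5 = 70.5°
Minute hand = 21×6 = 126°
Difference = |70.5 - 126| = 55.5°

55.5°


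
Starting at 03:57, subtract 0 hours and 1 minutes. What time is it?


Start: 237 minutes from midnight
Subtract: 1 minutes
Remaining: 237 - 1 = 236
Hours: 3, Minutes: 56

03:56


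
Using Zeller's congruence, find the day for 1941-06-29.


Zeller's congruence:
q=29, m=6, k=41, j=19
h = (29 + ⌊13×7/5⌋ + 41 + ⌊41/4⌋ + ⌊19/4⌋ - 2×19) mod 7
= (29 + 18 + 41 + 10 + 4 - 38) mod 7
= 64 mod 7 = 1
h=1 → Sunday

Sunday


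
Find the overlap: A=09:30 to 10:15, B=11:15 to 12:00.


Meeting A: 570-615 (in minutes from midnight)
Meeting B: 675-720
Overlap start = max(570, 675) = 675
Overlap end = min(615, 720) = 615
Overlap = max(0, 615 - 675) = 0 min

0 minutes


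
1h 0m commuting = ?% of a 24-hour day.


Time: 60 minutes
Day: 1440 minutes
Percentage = (60/1440) × 100 ≈ 4.2%

4.2%


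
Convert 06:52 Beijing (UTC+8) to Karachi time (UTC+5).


Time difference = UTC+5 - UTC+8 = -3 hours
New hour = (6 -3) mod 24
= 3 mod 24 = 3
Minutes unchanged → 03:52

03:52


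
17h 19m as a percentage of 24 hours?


0.7215 (72.15%)

Total minutes: 17×60 + 19 = 1039
Day = 24×60 = 1440 minutes
Fraction = 1039/1440 ≈ 0.7215
As a percentage: 1039/1440 × 100 ≈ 72.15%


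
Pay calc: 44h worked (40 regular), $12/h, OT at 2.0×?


$576.00

Regular: 40h × $12 = $480.00
Overtime: 44 - 40 = 4h
OT pay: 4h × $12 × 2.0 = $96.00
Total = $480.00 + $96.00 = $576.00


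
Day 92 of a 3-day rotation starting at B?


Shift C

Shifts: A, B, C
Start: B (index 1)
Day 92: (1 + 92 - 1) mod 3
= 92 mod 3
= 2
Index 2 → shift C


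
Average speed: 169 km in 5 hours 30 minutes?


30.7 km/h

Distance: 169 km
Time: 5h 30m = 330 min = 330/60 = 11/2 hours
Speed = 169 ÷ (11/2) = 169 × 2 / 11 = 338/11 ≈ 30.7 km/h


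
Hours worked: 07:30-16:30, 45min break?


Total time = (16×60+30) - (7×60+30)
= 990 - 450 = 540 min
Minus break: 540 - 45 = 495 min
= 8h 15m

8h 15m (495 minutes)


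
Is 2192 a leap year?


Yes

Rules: divisible by 4 AND (not by 100 OR by 400)
2192 ÷ 4 = 548 exactly → divisible by 4
2192 ÷ 100 = 21 remainder 92 → not divisible by 100
Divisible by 4 but not by 100 → leap year


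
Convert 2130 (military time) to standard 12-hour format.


9:30 PM

Hour: 21
21 - 12 = 9 → PM


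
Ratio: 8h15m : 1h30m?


Duration 1: 495 minutes
Duration 2: 90 minutes
Ratio = 495:90
GCD = 45
Simplified = 11:2
As a decimal: 11/2 = 5.50

11:2 (5.50)


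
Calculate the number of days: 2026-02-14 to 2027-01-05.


325 days

From February 14, 2026 to January 5, 2027
Rest of February 2026: 28 - 14 = 14
Full months: March 31, April 30, May 31, June 30, July 31, August 31, September 30, October 31, November 30, December 31
Days into January 2027: 5
Total = 14 + 31 + 30 + 31 + 30 + 31 + 31 + 30 + 31 + 30 + 31 + 5 = 325 days


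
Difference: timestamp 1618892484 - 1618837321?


55163 seconds (15.3 hours / 0.64 days)

Difference = 1618892484 - 1618837321 = 55163 seconds
In hours: 55163 / 3600 ≈ 15.3
In days: 55163 / 86400 ≈ 0.64


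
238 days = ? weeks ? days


Weeks: 238 ÷ 7 = 34 remainder 0

34 weeks 0 days


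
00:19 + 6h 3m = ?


Start: 19 minutes from midnight
Add: 363 minutes
Total: 382 minutes
Hours: 382 ÷ 60 = 6 remainder 22

06:22


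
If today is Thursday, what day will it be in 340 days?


Monday

Start: Thursday (index 3)
(3 + 340) mod 7
= 343 mod 7
= 0
Index 0 → Monday


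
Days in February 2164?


29 days

Month: February (month 2)
February: 28 or 29 (leap year)
2164 leap year? Yes


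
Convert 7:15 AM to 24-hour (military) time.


Input: 7:15 AM
AM hour stays: 7

07:15


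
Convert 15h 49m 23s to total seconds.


56963 seconds

Hours: 15 × 3600 = 54000
Minutes: 49 × 60 = 2940
Seconds: 23
Total = 54000 + 2940 + 23 = 56963


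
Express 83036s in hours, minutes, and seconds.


Hours: 83036 ÷ 3600 = 23 remainder 236
Minutes: 236 ÷ 60 = 3 remainder 56
Seconds: 56

23h 3m 56s


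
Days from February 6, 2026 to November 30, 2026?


297 days

From February 6, 2026 to November 30, 2026
Rest of February 2026: 28 - 6 = 22
Full months: March 31, April 30, May 31, June 30, July 31, August 31, September 30, October 31
Days into November 2026: 30
Total = 22 + 31 + 30 + 31 + 30 + 31 + 31 + 30 + 31 + 30 = 297 days


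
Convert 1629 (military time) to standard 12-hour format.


4:29 PM

Hour: 16
16 - 12 = 4 → PM


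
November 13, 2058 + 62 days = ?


Start: November 13, 2058
Add 62 days
November 13 → December 1: 30 - 13 + 1 = 18 days (62 - 18 = 44 left)
December 1 → January 1: 31 - 1 + 1 = 31 days (44 - 31 = 13 left)
January 1 + 13 = January 14, 2059

January 14, 2059


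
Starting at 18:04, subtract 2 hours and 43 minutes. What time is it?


15:21

Start: 1084 minutes from midnight
Subtract: 163 minutes
Remaining: 1084 - 163 = 921
Hours: 15, Minutes: 21


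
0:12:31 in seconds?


Hours: 0 × 3600 = 0
Minutes: 12 × 60 = 720
Seconds: 31
Total = 0 + 720 + 31 = 751

751 seconds


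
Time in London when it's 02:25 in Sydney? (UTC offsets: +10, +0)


16:25 (previous day)

Time difference = UTC+0 - UTC+10 = -10 hours
New hour = (2 -10) mod 24
= -8 mod 24 = 16
Minutes unchanged → 16:25; -8 < 0 → previous day


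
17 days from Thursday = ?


Sunday

Start: Thursday (index 3)
(3 + 17) mod 7
= 20 mod 7
= 6
Index 6 → Sunday


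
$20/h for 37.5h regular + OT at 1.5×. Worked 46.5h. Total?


$1020.00

Regular: 37.5h × $20 = $750.00
Overtime: 46.5 - 37.5 = 9.0h
OT pay: 9.0h × $20 × 1.5 = $270.00
Total = $750.00 + $270.00 = $1020.00


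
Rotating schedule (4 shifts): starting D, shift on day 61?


Shifts: A, B, C, D
Start: D (index 3)
Day 61: (3 + 61 - 1) mod 4
= 63 mod 4
= 3
Index 3 → shift D

Shift D


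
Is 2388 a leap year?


Rules: divisible by 4 AND (not by 100 OR by 400)
2388 ÷ 4 = 597 exactly → divisible by 4
2388 ÷ 100 = 23 remainder 88 → not divisible by 100
Divisible by 4 but not by 100 → leap year

Yes


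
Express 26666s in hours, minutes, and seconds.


Hours: 26666 ÷ 3600 = 7 remainder 1466
Minutes: 1466 ÷ 60 = 24 remainder 26
Seconds: 26

7h 24m 26s


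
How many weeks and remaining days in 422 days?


60 weeks 2 days

Weeks: 422 ÷ 7 = 60 remainder 2


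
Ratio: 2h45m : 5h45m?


Duration 1: 165 minutes
Duration 2: 345 minutes
Ratio = 165:345
GCD = 15
Simplified = 11:23
As a decimal: 11/23 ≈ 0.48

11:23 (0.48)


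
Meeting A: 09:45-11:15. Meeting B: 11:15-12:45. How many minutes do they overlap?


0 minutes

Meeting A: 585-675 (in minutes from midnight)
Meeting B: 675-765
Overlap start = max(585, 675) = 675
Overlap end = min(675, 765) = 675
Overlap = max(0, 675 - 675) = 0 min


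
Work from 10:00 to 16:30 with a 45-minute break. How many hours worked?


5h 45m (345 minutes)

Total time = (16×60+30) - (10×60+0)
= 990 - 600 = 390 min
Minus break: 390 - 45 = 345 min
= 5h 45m


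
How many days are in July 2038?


31 days

Month: July (month 7)
July has 31 days


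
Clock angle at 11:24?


162.0°

Hour hand = 11×30 + 24×0.5 = 342.0°
Minute hand = 24×6 = 144°
Difference = |342.0 - 144| = 198.0°
Since > 180°: 360 - 198.0 = 162.0°


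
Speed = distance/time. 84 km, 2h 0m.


42.0 km/h

Distance: 84 km
Time: 2 hours
Speed = 84 / 2 = 42.0 km/h


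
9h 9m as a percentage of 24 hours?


Total minutes: 9×60 + 9 = 549
Day = 24×60 = 1440 minutes
Fraction = 549/1440 ≈ 0.3813
As a percentage: 549/1440 × 100 ≈ 38.13%

0.3813 (38.13%)


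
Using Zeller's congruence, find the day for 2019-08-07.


Wednesday

Zeller's congruence:
q=7, m=8, k=19, j=20
h = (7 + ⌊13×9/5⌋ + 19 + ⌊19/4⌋ + ⌊20/4⌋ - 2×20) mod 7
= (7 + 23 + 19 + 4 + 5 - 40) mod 7
= 18 mod 7 = 4
h=4 → Wednesday


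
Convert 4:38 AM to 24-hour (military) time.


04:38

Input: 4:38 AM
AM hour stays: 4


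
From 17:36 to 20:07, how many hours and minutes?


End time in minutes: 20×60 + 7 = 1207
Start time in minutes: 17×60 + 36 = 1056
Difference = 1207 - 1056 = 151 minutes
= 2 hours 31 minutes

2h 31m


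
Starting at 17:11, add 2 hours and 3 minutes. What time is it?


19:14

Start: 1031 minutes from midnight
Add: 123 minutes
Total: 1154 minutes
Hours: 1154 ÷ 60 = 19 remainder 14


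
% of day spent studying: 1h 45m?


7.3%

Time: 105 minutes
Day: 1440 minutes
Percentage = (105/1440) × 100 ≈ 7.3%


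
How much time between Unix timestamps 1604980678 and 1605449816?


469138 seconds (130.3 hours / 5.43 days)

Difference = 1605449816 - 1604980678 = 469138 seconds
In hours: 469138 / 3600 ≈ 130.3
In days: 469138 / 86400 ≈ 5.43


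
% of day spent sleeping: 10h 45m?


44.8%

Time: 645 minutes
Day: 1440 minutes
Percentage = (645/1440) × 100 ≈ 44.8%


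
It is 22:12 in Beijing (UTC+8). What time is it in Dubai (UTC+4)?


18:12

Time difference = UTC+4 - UTC+8 = -4 hours
New hour = (22 -4) mod 24
= 18 mod 24 = 18
Minutes unchanged → 18:12


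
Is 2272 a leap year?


Yes

Rules: divisible by 4 AND (not by 100 OR by 400)
2272 ÷ 4 = 568 exactly → divisible by 4
2272 ÷ 100 = 22 remainder 72 → not divisible by 100
Divisible by 4 but not by 100 → leap year


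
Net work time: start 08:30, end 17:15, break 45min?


Total time = (17×60+15) - (8×60+30)
= 1035 - 510 = 525 min
Minus break: 525 - 45 = 480 min
= 8h 0m

8h 0m (480 minutes)


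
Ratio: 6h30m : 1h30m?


Duration 1: 390 minutes
Duration 2: 90 minutes
Ratio = 390:90
GCD = 30
Simplified = 13:3
As a decimal: 13/3 ≈ 4.33

13:3 (4.33)


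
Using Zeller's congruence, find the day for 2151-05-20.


Thursday

Zeller's congruence:
q=20, m=5, k=51, j=21
h = (20 + ⌊13×6/5⌋ + 51 + ⌊51/4⌋ + ⌊21/4⌋ - 2×21) mod 7
= (20 + 15 + 51 + 12 + 5 - 42) mod 7
= 61 mod 7 = 5
h=5 → Thursday


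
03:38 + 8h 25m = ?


12:03

Start: 218 minutes from midnight
Add: 505 minutes
Total: 723 minutes
Hours: 723 ÷ 60 = 12 remainder 3


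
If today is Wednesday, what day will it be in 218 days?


Thursday

Start: Wednesday (index 2)
(2 + 218) mod 7
= 220 mod 7
= 3
Index 3 → Thursday


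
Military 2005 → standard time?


8:05 PM

Hour: 20
20 - 12 = 8 → PM


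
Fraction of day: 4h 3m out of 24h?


0.1688 (16.88%)

Total minutes: 4×60 + 3 = 243
Day = 24×60 = 1440 minutes
Fraction = 243/1440 ≈ 0.1688
As a percentage: 243/1440 × 100 ≈ 16.88%


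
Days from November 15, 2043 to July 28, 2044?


From November 15, 2043 to July 28, 2044
Rest of November 2043: 30 - 15 = 15
Full months: December 31, January 31, February 2044 29, March 31, April 30, May 31, June 30
Days into July 2044: 28
Total = 15 + 31 + 31 + 29 + 31 + 30 + 31 + 30 + 28 = 256 days

256 days


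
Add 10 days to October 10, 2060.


October 20, 2060

Start: October 10, 2060
Add 10 days
October 10 + 10 = October 20, 2060


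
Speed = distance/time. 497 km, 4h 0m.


124.3 km/h

Distance: 497 km
Time: 4 hours
Speed = 497 / 4 ≈ 124.3 km/h


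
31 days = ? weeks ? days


4 weeks 3 days

Weeks: 31 ÷ 7 = 4 remainder 3


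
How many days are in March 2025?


Month: March (month 3)
March has 31 days

31 days


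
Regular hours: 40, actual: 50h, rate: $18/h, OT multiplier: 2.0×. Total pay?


$1080.00

Regular: 40h × $18 = $720.00
Overtime: 50 - 40 = 10h
OT pay: 10h × $18 × 2.0 = $360.00
Total = $720.00 + $360.00 = $1080.00


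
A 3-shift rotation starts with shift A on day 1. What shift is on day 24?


Shifts: A, B, C
Start: A (index 0)
Day 24: (0 + 24 - 1) mod 3
= 23 mod 3
= 2
Index 2 → shift C

Shift C


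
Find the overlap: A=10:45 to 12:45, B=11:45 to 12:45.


Meeting A: 645-765 (in minutes from midnight)
Meeting B: 705-765
Overlap start = max(645, 705) = 705
Overlap end = min(765, 765) = 765
Overlap = max(0, 765 - 705) = 60 min

60 minutes


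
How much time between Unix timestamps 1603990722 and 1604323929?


333207 seconds (92.6 hours / 3.86 days)

Difference = 1604323929 - 1603990722 = 333207 seconds
In hours: 333207 / 3600 ≈ 92.6
In days: 333207 / 86400 ≈ 3.86


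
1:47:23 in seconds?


6443 seconds

Hours: 1 × 3600 = 3600
Minutes: 47 × 60 = 2820
Seconds: 23
Total = 3600 + 2820 + 23 = 6443


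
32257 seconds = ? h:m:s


8h 57m 37s

Hours: 32257 ÷ 3600 = 8 remainder 3457
Minutes: 3457 ÷ 60 = 57 remainder 37
Seconds: 37


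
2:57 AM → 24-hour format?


02:57

Input: 2:57 AM
AM hour stays: 2


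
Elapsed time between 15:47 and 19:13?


End time in minutes: 19×60 + 13 = 1153
Start time in minutes: 15×60 + 47 = 947
Difference = 1153 - 947 = 206 minutes
= 3 hours 26 minutes

3h 26m


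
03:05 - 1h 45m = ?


Start: 185 minutes from midnight
Subtract: 105 minutes
Remaining: 185 - 105 = 80
Hours: 1, Minutes: 20

01:20


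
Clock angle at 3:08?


Hour hand = 3×30 + 8×0.5 = 94.0°
Minute hand = 8×6 = 48°
Difference = |94.0 - 48| = 46.0°

46.0°


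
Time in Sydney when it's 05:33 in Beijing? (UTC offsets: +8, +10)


Time difference = UTC+10 - UTC+8 = +2 hours
New hour = (5 + 2) mod 24
= 7 mod 24 = 7
Minutes unchanged → 07:33

07:33


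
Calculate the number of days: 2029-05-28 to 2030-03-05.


281 days

From May 28, 2029 to March 5, 2030
Rest of May 2029: 31 - 28 = 3
Full months: June 30, July 31, August 31, September 30, October 31, November 30, December 31, January 31, February 2030 28
Days into March 2030: 5
Total = 3 + 30 + 31 + 31 + 30 + 31 + 30 + 31 + 31 + 28 + 5 = 281 days
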